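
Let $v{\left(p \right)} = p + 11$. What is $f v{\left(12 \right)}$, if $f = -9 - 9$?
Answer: $-414$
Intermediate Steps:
$v{\left(p \right)} = 11 + p$
$f = -18$
$f v{\left(12 \right)} = - 18 \left(11 + 12\right) = \left(-18\right) 23 = -414$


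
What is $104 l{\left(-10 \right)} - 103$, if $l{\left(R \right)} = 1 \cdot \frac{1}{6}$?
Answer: $- \frac{257}{3} \approx -85.667$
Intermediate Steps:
$l{\left(R \right)} = \frac{1}{6}$ ($l{\left(R \right)} = 1 \cdot \frac{1}{6} = \frac{1}{6}$)
$104 l{\left(-10 \right)} - 103 = 104 \cdot \frac{1}{6} - 103 = \frac{52}{3} - 103 = - \frac{257}{3}$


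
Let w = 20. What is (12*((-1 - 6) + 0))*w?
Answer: -1680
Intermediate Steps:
(12*((-1 - 6) + 0))*w = (12*((-1 - 6) + 0))*20 = (12*(-7 + 0))*20 = (12*(-7))*20 = -84*20 = -1680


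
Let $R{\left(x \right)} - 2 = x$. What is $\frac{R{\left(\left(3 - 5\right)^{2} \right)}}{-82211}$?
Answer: $- \frac{6}{82211} \approx -7.2983 \cdot 10^{-5}$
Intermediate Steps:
$R{\left(x \right)} = 2 + x$
$\frac{R{\left(\left(3 - 5\right)^{2} \right)}}{-82211} = \frac{2 + \left(3 - 5\right)^{2}}{-82211} = \left(2 + \left(-2\right)^{2}\right) \left(- \frac{1}{82211}\right) = \left(2 + 4\right) \left(- \frac{1}{82211}\right) = 6 \left(- \frac{1}{82211}\right) = - \frac{6}{82211}$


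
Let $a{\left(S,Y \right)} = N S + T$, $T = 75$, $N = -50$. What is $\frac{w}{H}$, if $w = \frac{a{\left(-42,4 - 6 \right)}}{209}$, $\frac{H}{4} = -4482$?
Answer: $- \frac{725}{1248984} \approx -0.00058047$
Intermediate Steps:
$H = -17928$ ($H = 4 \left(-4482\right) = -17928$)
$a{\left(S,Y \right)} = 75 - 50 S$ ($a{\left(S,Y \right)} = - 50 S + 75 = 75 - 50 S$)
$w = \frac{2175}{209}$ ($w = \frac{75 - -2100}{209} = \left(75 + 2100\right) \frac{1}{209} = 2175 \cdot \frac{1}{209} = \frac{2175}{209} \approx 10.407$)
$\frac{w}{H} = \frac{2175}{209 \left(-17928\right)} = \frac{2175}{209} \left(- \frac{1}{17928}\right) = - \frac{725}{1248984}$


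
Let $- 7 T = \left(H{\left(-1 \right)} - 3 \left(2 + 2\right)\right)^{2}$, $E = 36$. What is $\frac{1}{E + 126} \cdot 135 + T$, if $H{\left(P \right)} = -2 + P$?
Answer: $- \frac{1315}{42} \approx -31.31$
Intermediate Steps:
$T = - \frac{225}{7}$ ($T = - \frac{\left(\left(-2 - 1\right) - 3 \left(2 + 2\right)\right)^{2}}{7} = - \frac{\left(-3 - 12\right)^{2}}{7} = - \frac{\left(-15\right)^{2}}{7} = \left(- \frac{1}{7}\right) 225 = - \frac{225}{7} \approx -32.143$)
$\frac{1}{E + 126} \cdot 135 + T = \frac{1}{36 + 126} \cdot 135 - \frac{225}{7} = \frac{1}{162} \cdot 135 - \frac{225}{7} = \frac{5}{6} - \frac{225}{7} = - \frac{1315}{42}$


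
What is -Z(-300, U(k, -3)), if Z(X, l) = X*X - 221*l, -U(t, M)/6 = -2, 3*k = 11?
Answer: -87348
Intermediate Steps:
k = 11/3 (k = (1/3)*11 = 11/3 ≈ 3.6667)
U(t, M) = 12 (U(t, M) = -6*(-2) = 12)
Z(X, l) = X**2 - 221*l
-Z(-300, U(k, -3)) = -((-300)**2 - 221*12) = -(90000 - 2652) = -1*87348 = -87348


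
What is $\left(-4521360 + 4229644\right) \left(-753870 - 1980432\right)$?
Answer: $797639642232$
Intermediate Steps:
$\left(-4521360 + 4229644\right) \left(-753870 - 1980432\right) = \left(-291716\right) \left(-2734302\right) = 797639642232$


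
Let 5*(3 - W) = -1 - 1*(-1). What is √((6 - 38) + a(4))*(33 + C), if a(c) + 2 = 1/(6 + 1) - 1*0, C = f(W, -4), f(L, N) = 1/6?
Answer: 199*I*√1659/42 ≈ 192.99*I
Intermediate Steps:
W = 3 (W = 3 - (-1 - 1*(-1))/5 = 3 - (-1 + 1)/5 = 3 - ⅕*0 = 3 + 0 = 3)
f(L, N) = ⅙
C = ⅙ ≈ 0.16667
a(c) = -13/7 (a(c) = -2 + (1/(6 + 1) - 1*0) = -2 + (1/7 + 0) = -2 + (⅐ + 0) = -2 + ⅐ = -13/7)
√((6 - 38) + a(4))*(33 + C) = √((6 - 38) - 13/7)*(33 + ⅙) = √(-32 - 13/7)*(199/6) = √(-237/7)*(199/6) = (I*√1659/7)*(199/6) = 199*I*√1659/42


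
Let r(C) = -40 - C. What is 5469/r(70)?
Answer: -5469/110 ≈ -49.718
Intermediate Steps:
5469/r(70) = 5469/(-40 - 1*70) = 5469/(-40 - 70) = 5469/(-110) = 5469*(-1/110) = -5469/110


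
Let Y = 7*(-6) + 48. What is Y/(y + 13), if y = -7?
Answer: 1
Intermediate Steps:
Y = 6 (Y = -42 + 48 = 6)
Y/(y + 13) = 6/(-7 + 13) = 6/6 = (1/6)*6 = 1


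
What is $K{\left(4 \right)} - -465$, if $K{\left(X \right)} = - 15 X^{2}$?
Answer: $225$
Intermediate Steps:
$K{\left(4 \right)} - -465 = - 15 \cdot 4^{2} - -465 = \left(-15\right) 16 + 465 = -240 + 465 = 225$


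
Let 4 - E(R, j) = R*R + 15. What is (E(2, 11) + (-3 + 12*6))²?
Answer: 2916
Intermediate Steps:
E(R, j) = -11 - R² (E(R, j) = 4 - (R*R + 15) = 4 - (R² + 15) = 4 - (15 + R²) = 4 + (-15 - R²) = -11 - R²)
(E(2, 11) + (-3 + 12*6))² = ((-11 - 1*2²) + (-3 + 12*6))² = ((-11 - 1*4) + (-3 + 72))² = ((-11 - 4) + 69)² = (-15 + 69)² = 54² = 2916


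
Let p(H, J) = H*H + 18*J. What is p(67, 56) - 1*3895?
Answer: 1602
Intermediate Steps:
p(H, J) = H² + 18*J
p(67, 56) - 1*3895 = (67² + 18*56) - 1*3895 = (4489 + 1008) - 3895 = 5497 - 3895 = 1602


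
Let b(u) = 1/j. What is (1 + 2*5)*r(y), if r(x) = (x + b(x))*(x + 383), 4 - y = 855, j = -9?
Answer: 4381520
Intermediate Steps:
b(u) = -⅑ (b(u) = 1/(-9) = -⅑)
y = -851 (y = 4 - 1*855 = 4 - 855 = -851)
r(x) = (383 + x)*(-⅑ + x) (r(x) = (x - ⅑)*(x + 383) = (-⅑ + x)*(383 + x) = (383 + x)*(-⅑ + x))
(1 + 2*5)*r(y) = (1 + 2*5)*(-383/9 + (-851)² + (3446/9)*(-851)) = (1 + 10)*(-383/9 + 724201 - 2932546/9) = 11*398320 = 4381520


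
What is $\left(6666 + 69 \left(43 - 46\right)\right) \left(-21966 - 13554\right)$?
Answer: $-229423680$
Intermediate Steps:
$\left(6666 + 69 \left(43 - 46\right)\right) \left(-21966 - 13554\right) = \left(6666 + 69 \left(-3\right)\right) \left(-35520\right) = \left(6666 - 207\right) \left(-35520\right) = 6459 \left(-35520\right) = -229423680$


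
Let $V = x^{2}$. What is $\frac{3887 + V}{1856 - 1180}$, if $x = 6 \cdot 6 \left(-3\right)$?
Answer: $\frac{15551}{676} \approx 23.004$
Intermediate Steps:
$x = -108$ ($x = 36 \left(-3\right) = -108$)
$V = 11664$ ($V = \left(-108\right)^{2} = 11664$)
$\frac{3887 + V}{1856 - 1180} = \frac{3887 + 11664}{1856 - 1180} = \frac{15551}{1856 - 1180} = \frac{15551}{676}$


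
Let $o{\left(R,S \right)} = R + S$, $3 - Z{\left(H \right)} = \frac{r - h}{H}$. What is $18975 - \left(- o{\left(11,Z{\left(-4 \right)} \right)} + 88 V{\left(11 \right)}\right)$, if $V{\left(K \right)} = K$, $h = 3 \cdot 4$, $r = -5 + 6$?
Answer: $\frac{72073}{4} \approx 18018.0$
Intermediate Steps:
$r = 1$
$h = 12$
$Z{\left(H \right)} = 3 + \frac{11}{H}$ ($Z{\left(H \right)} = 3 - \frac{1 - 12}{H} = 3 - \frac{1}{H} \left(-11\right) = 3 - - \frac{11}{H} = 3 + \frac{11}{H}$)
$18975 - \left(- o{\left(11,Z{\left(-4 \right)} \right)} + 88 V{\left(11 \right)}\right) = 18975 + \left(\left(11 + \left(3 + \frac{11}{-4}\right)\right) - 968\right) = 18975 + \left(\left(11 + \left(3 + 11 \left(- \frac{1}{4}\right)\right)\right) - 968\right) = 18975 + \left(\left(11 + \left(3 - \frac{11}{4}\right)\right) - 968\right) = 18975 + \left(\left(11 + \frac{1}{4}\right) - 968\right) = 18975 + \left(\frac{45}{4} - 968\right) = 18975 - \frac{3827}{4} = \frac{72073}{4}$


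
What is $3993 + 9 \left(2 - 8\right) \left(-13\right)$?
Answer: $4695$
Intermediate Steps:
$3993 + 9 \left(2 - 8\right) \left(-13\right) = 3993 + 9 \left(-6\right) \left(-13\right) = 3993 - -702 = 3993 + 702 = 4695$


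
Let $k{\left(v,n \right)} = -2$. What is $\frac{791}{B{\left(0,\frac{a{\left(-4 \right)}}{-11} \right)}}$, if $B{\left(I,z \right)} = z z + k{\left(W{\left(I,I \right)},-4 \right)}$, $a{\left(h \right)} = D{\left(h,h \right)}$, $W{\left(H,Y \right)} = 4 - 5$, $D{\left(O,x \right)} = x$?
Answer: $- \frac{847}{2} \approx -423.5$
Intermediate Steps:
$W{\left(H,Y \right)} = -1$
$a{\left(h \right)} = h$
$B{\left(I,z \right)} = -2 + z^{2}$ ($B{\left(I,z \right)} = z z - 2 = z^{2} - 2 = -2 + z^{2}$)
$\frac{791}{B{\left(0,\frac{a{\left(-4 \right)}}{-11} \right)}} = \frac{791}{-2 + \left(- \frac{4}{-11}\right)^{2}} = \frac{791}{-2 + \left(\left(-4\right) \left(- \frac{1}{11}\right)\right)^{2}} = \frac{791}{-2 + \left(\frac{4}{11}\right)^{2}} = \frac{791}{-2 + \frac{16}{121}} = \frac{791}{- \frac{226}{121}} = 791 \left(- \frac{121}{226}\right) = - \frac{847}{2}$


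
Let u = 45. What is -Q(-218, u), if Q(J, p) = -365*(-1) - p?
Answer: -320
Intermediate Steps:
Q(J, p) = 365 - p
-Q(-218, u) = -(365 - 1*45) = -(365 - 45) = -1*320 = -320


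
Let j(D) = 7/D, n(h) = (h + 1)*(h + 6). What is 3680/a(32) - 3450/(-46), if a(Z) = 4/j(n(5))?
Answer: 5695/33 ≈ 172.58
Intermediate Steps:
n(h) = (1 + h)*(6 + h)
a(Z) = 264/7 (a(Z) = 4/((7/(6 + 5**2 + 7*5))) = 4/((7/(6 + 25 + 35))) = 4/((7/66)) = 4/((7*(1/66))) = 4/(7/66) = 4*(66/7) = 264/7)
3680/a(32) - 3450/(-46) = 3680/(264/7) - 3450/(-46) = 3680*(7/264) - 3450*(-1/46) = 3220/33 + 75 = 5695/33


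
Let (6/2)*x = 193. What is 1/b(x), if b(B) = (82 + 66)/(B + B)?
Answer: 193/222 ≈ 0.86937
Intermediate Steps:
x = 193/3 (x = (⅓)*193 = 193/3 ≈ 64.333)
b(B) = 74/B (b(B) = 148/((2*B)) = 148*(1/(2*B)) = 74/B)
1/b(x) = 1/(74/(193/3)) = 1/(74*(3/193)) = 1/(222/193) = 193/222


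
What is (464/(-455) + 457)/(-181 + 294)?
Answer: 207471/51415 ≈ 4.0352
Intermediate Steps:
(464/(-455) + 457)/(-181 + 294) = (464*(-1/455) + 457)/113 = (-464/455 + 457)*(1/113) = (207471/455)*(1/113) = 207471/51415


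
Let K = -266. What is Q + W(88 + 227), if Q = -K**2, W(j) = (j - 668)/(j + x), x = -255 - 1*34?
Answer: -1840009/26 ≈ -70770.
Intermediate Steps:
x = -289 (x = -255 - 34 = -289)
W(j) = (-668 + j)/(-289 + j) (W(j) = (j - 668)/(j - 289) = (-668 + j)/(-289 + j))
Q = -70756 (Q = -1*(-266)**2 = -1*70756 = -70756)
Q + W(88 + 227) = -70756 + (-668 + (88 + 227))/(-289 + (88 + 227)) = -70756 + (-668 + 315)/(-289 + 315) = -70756 - 353/26 = -1840009/26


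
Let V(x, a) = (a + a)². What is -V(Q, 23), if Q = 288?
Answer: -2116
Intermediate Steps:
V(x, a) = 4*a² (V(x, a) = (2*a)² = 4*a²)
-V(Q, 23) = -4*23² = -4*529 = -1*2116 = -2116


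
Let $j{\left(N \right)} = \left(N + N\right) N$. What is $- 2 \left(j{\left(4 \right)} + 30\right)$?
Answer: $-124$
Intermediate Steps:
$j{\left(N \right)} = 2 N^{2}$ ($j{\left(N \right)} = 2 N N = 2 N^{2}$)
$- 2 \left(j{\left(4 \right)} + 30\right) = - 2 \left(2 \cdot 4^{2} + 30\right) = - 2 \left(2 \cdot 16 + 30\right) = - 2 \left(32 + 30\right) = \left(-2\right) 62 = -124$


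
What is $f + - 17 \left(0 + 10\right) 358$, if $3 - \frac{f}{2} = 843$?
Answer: $-62540$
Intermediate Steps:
$f = -1680$ ($f = 6 - 1686 = -1680$)
$f + - 17 \left(0 + 10\right) 358 = -1680 + - 17 \left(0 + 10\right) 358 = -1680 + \left(-17\right) 10 \cdot 358 = -1680 - 60860 = -62540$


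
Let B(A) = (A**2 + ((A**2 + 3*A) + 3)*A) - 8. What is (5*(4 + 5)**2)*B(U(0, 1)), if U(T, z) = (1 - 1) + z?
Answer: 0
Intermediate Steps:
U(T, z) = z (U(T, z) = 0 + z = z)
B(A) = -8 + A**2 + A*(3 + A**2 + 3*A) (B(A) = (A**2 + (3 + A**2 + 3*A)*A) - 8 = (A**2 + A*(3 + A**2 + 3*A)) - 8 = -8 + A**2 + A*(3 + A**2 + 3*A))
(5*(4 + 5)**2)*B(U(0, 1)) = (5*(4 + 5)**2)*(-8 + 1**3 + 3*1 + 4*1**2) = (5*9**2)*(-8 + 1 + 3 + 4*1) = (5*81)*(-8 + 1 + 3 + 4) = 405*0 = 0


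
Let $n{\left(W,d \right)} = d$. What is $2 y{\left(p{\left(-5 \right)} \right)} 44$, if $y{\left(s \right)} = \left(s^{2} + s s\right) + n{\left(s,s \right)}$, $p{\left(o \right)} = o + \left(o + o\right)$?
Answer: $38280$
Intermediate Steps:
$p{\left(o \right)} = 3 o$ ($p{\left(o \right)} = o + 2 o = 3 o$)
$y{\left(s \right)} = s + 2 s^{2}$ ($y{\left(s \right)} = \left(s^{2} + s s\right) + s = \left(s^{2} + s^{2}\right) + s = 2 s^{2} + s = s + 2 s^{2}$)
$2 y{\left(p{\left(-5 \right)} \right)} 44 = 2 \cdot 3 \left(-5\right) \left(1 + 2 \cdot 3 \left(-5\right)\right) 44 = 2 \left(- 15 \left(1 + 2 \left(-15\right)\right)\right) 44 = 2 \left(- 15 \left(1 - 30\right)\right) 44 = 2 \left(\left(-15\right) \left(-29\right)\right) 44 = 2 \cdot 435 \cdot 44 = 870 \cdot 44 = 38280$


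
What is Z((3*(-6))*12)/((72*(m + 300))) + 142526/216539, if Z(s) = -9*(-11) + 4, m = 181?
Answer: 4958263949/7499178648 ≈ 0.66117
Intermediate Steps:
Z(s) = 103 (Z(s) = 99 + 4 = 103)
Z((3*(-6))*12)/((72*(m + 300))) + 142526/216539 = 103/((72*(181 + 300))) + 142526/216539 = 103/((72*481)) + 142526*(1/216539) = 103/34632 + 142526/216539 = 4958263949/7499178648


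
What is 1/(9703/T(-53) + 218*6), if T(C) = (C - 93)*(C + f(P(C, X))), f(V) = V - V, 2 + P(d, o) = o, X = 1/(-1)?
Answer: 7738/10131007 ≈ 0.00076379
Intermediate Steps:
X = -1 (X = 1*(-1) = -1)
P(d, o) = -2 + o
f(V) = 0
T(C) = C*(-93 + C) (T(C) = (C - 93)*(C + 0) = (-93 + C)*C = C*(-93 + C))
1/(9703/T(-53) + 218*6) = 1/(9703/((-53*(-93 - 53))) + 218*6) = 1/(9703/((-53*(-146))) + 1308) = 1/(9703/7738 + 1308) = 1/(10131007/7738) = 7738/10131007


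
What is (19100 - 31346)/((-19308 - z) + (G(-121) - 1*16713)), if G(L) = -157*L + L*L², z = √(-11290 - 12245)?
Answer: 243366799/35544848064 - 2041*I*√2615/177724240320 ≈ 0.0068468 - 5.8726e-7*I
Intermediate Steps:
z = 3*I*√2615 (z = √(-23535) = 3*I*√2615 ≈ 153.41*I)
G(L) = L³ - 157*L (G(L) = -157*L + L³ = L³ - 157*L)
(19100 - 31346)/((-19308 - z) + (G(-121) - 1*16713)) = (19100 - 31346)/((-19308 - 3*I*√2615) + (-121*(-157 + (-121)²) - 1*16713)) = -12246/((-19308 - 3*I*√2615) + (-121*(-157 + 14641) - 16713)) = -12246/((-19308 - 3*I*√2615) + (-121*14484 - 16713)) = -12246/((-19308 - 3*I*√2615) + (-1752564 - 16713)) = -12246/((-19308 - 3*I*√2615) - 1769277) = -12246/(-1788585 - 3*I*√2615)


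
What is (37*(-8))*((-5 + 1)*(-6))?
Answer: -7104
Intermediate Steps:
(37*(-8))*((-5 + 1)*(-6)) = -(-1184)*(-6) = -296*24 = -7104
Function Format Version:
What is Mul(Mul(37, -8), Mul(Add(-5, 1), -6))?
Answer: -7104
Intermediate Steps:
Mul(Mul(37, -8), Mul(Add(-5, 1), -6)) = Mul(-296, Mul(-4, -6)) = Mul(-296, 24) = -7104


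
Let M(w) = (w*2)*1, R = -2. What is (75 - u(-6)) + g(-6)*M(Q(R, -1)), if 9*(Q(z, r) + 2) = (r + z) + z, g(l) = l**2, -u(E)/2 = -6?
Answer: -121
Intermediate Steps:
u(E) = 12 (u(E) = -2*(-6) = 12)
Q(z, r) = -2 + r/9 + 2*z/9 (Q(z, r) = -2 + ((r + z) + z)/9 = -2 + (r + 2*z)/9 = -2 + (r/9 + 2*z/9) = -2 + r/9 + 2*z/9)
M(w) = 2*w (M(w) = (2*w)*1 = 2*w)
(75 - u(-6)) + g(-6)*M(Q(R, -1)) = (75 - 1*12) + (-6)**2*(2*(-2 + (1/9)*(-1) + (2/9)*(-2))) = (75 - 12) + 36*(2*(-2 - 1/9 - 4/9)) = 63 + 36*(2*(-23/9)) = 63 + 36*(-46/9) = 63 - 184 = -121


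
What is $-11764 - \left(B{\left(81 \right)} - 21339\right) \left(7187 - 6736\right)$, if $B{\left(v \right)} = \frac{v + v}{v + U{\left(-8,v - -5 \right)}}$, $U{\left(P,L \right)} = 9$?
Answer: $\frac{48056566}{5} \approx 9.6113 \cdot 10^{6}$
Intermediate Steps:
$B{\left(v \right)} = \frac{2 v}{9 + v}$ ($B{\left(v \right)} = \frac{v + v}{v + 9} = \frac{2 v}{9 + v}$)
$-11764 - \left(B{\left(81 \right)} - 21339\right) \left(7187 - 6736\right) = -11764 - \left(2 \cdot 81 \frac{1}{9 + 81} - 21339\right) \left(7187 - 6736\right) = -11764 - \left(2 \cdot 81 \cdot \frac{1}{90} - 21339\right) 451 = -11764 - \left(\frac{9}{5} - 21339\right) 451 = -11764 - \left(- \frac{106686}{5}\right) 451 = -11764 - - \frac{48115386}{5} = -11764 + \frac{48115386}{5} = \frac{48056566}{5}$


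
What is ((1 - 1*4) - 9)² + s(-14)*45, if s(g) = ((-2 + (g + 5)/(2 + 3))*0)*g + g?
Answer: -486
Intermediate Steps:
s(g) = g (s(g) = ((-2 + (5 + g)/5)*0)*g + g = ((-2 + (5 + g)*(⅕))*0)*g + g = ((-2 + (1 + g/5))*0)*g + g = ((-1 + g/5)*0)*g + g = 0*g + g = 0 + g = g)
((1 - 1*4) - 9)² + s(-14)*45 = ((1 - 1*4) - 9)² - 14*45 = ((1 - 4) - 9)² - 630 = (-3 - 9)² - 630 = (-12)² - 630 = 144 - 630 = -486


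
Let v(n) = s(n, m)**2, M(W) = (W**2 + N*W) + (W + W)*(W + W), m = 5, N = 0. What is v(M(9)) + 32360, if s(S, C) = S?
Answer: 196385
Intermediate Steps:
M(W) = 5*W**2 (M(W) = (W**2 + 0*W) + (W + W)*(W + W) = (W**2 + 0) + (2*W)*(2*W) = W**2 + 4*W**2 = 5*W**2)
v(n) = n**2
v(M(9)) + 32360 = (5*9**2)**2 + 32360 = (5*81)**2 + 32360 = 405**2 + 32360 = 164025 + 32360 = 196385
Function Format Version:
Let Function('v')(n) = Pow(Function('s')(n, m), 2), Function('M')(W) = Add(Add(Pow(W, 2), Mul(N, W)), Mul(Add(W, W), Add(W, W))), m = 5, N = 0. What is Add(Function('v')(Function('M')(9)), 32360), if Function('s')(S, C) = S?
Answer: 196385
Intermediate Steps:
Function('M')(W) = Mul(5, Pow(W, 2)) (Function('M')(W) = Add(Add(Pow(W, 2), Mul(0, W)), Mul(Add(W, W), Add(W, W))) = Add(Add(Pow(W, 2), 0), Mul(Mul(2, W), Mul(2, W))) = Add(Pow(W, 2), Mul(4, Pow(W, 2))) = Mul(5, Pow(W, 2)))
Function('v')(n) = Pow(n, 2)
Add(Function('v')(Function('M')(9)), 32360) = Add(Pow(Mul(5, Pow(9, 2)), 2), 32360) = Add(Pow(Mul(5, 81), 2), 32360) = Add(Pow(405, 2), 32360) = Add(164025, 32360) = 196385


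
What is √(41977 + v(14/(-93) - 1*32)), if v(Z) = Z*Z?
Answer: √371999173/93 ≈ 207.39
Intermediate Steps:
v(Z) = Z²
√(41977 + v(14/(-93) - 1*32)) = √(41977 + (14/(-93) - 1*32)²) = √(41977 + (14*(-1/93) - 32)²) = √(41977 + (-14/93 - 32)²) = √(41977 + (-2990/93)²) = √(41977 + 8940100/8649) = √(371999173/8649) = √371999173/93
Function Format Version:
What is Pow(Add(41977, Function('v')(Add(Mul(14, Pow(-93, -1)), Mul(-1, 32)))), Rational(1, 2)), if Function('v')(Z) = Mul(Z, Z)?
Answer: Mul(Rational(1, 93), Pow(371999173, Rational(1, 2))) ≈ 207.39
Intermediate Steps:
Function('v')(Z) = Pow(Z, 2)
Pow(Add(41977, Function('v')(Add(Mul(14, Pow(-93, -1)), Mul(-1, 32)))), Rational(1, 2)) = Pow(Add(41977, Pow(Add(Mul(14, Pow(-93, -1)), Mul(-1, 32)), 2)), Rational(1, 2)) = Pow(Add(41977, Pow(Add(Mul(14, Rational(-1, 93)), -32), 2)), Rational(1, 2)) = Pow(Add(41977, Pow(Add(Rational(-14, 93), -32), 2)), Rational(1, 2)) = Pow(Add(41977, Pow(Rational(-2990, 93), 2)), Rational(1, 2)) = Pow(Add(41977, Rational(8940100, 8649)), Rational(1, 2)) = Pow(Rational(371999173, 8649), Rational(1, 2)) = Mul(Rational(1, 93), Pow(371999173, Rational(1, 2)))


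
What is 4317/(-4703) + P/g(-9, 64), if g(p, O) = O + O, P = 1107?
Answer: 4653645/601984 ≈ 7.7305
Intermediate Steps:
g(p, O) = 2*O
4317/(-4703) + P/g(-9, 64) = 4317/(-4703) + 1107/((2*64)) = 4317*(-1/4703) + 1107/128 = -4317/4703 + 1107*(1/128) = -4317/4703 + 1107/128 = 4653645/601984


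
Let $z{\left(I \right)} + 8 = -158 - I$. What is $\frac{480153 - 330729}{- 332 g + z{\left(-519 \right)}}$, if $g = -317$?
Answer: $\frac{49808}{35199} \approx 1.415$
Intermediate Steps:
$z{\left(I \right)} = -166 - I$ ($z{\left(I \right)} = -8 - \left(158 + I\right) = -166 - I$)
$\frac{480153 - 330729}{- 332 g + z{\left(-519 \right)}} = \frac{480153 - 330729}{\left(-332\right) \left(-317\right) - -353} = \frac{149424}{105244 + \left(-166 + 519\right)} = \frac{149424}{105244 + 353} = \frac{149424}{105597} = 149424 \cdot \frac{1}{105597} = \frac{49808}{35199}$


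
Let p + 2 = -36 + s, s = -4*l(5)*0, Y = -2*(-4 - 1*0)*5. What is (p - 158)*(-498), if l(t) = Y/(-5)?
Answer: 97608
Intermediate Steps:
Y = 40 (Y = -2*(-4 + 0)*5 = -2*(-4)*5 = 8*5 = 40)
l(t) = -8 (l(t) = 40/(-5) = 40*(-1/5) = -8)
s = 0 (s = -4*(-8)*0 = 32*0 = 0)
p = -38 (p = -2 + (-36 + 0) = -2 - 36 = -38)
(p - 158)*(-498) = (-38 - 158)*(-498) = -196*(-498) = 97608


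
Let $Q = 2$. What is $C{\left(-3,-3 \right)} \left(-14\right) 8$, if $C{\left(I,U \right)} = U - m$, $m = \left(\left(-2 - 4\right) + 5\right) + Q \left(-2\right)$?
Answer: $-224$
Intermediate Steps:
$m = -5$ ($m = \left(\left(-2 - 4\right) + 5\right) + 2 \left(-2\right) = \left(-6 + 5\right) - 4 = -1 - 4 = -5$)
$C{\left(I,U \right)} = 5 + U$ ($C{\left(I,U \right)} = U - -5 = U + 5 = 5 + U$)
$C{\left(-3,-3 \right)} \left(-14\right) 8 = \left(5 - 3\right) \left(-14\right) 8 = 2 \left(-14\right) 8 = \left(-28\right) 8 = -224$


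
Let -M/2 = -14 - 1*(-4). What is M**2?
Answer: 400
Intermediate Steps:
M = 20 (M = -2*(-14 - 1*(-4)) = -2*(-14 + 4) = -2*(-10) = 20)
M**2 = 20**2 = 400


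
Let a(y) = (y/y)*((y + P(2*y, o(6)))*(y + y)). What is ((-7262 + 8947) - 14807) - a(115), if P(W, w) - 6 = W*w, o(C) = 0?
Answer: -40952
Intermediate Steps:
P(W, w) = 6 + W*w
a(y) = 2*y*(6 + y) (a(y) = (y/y)*((y + (6 + (2*y)*0))*(y + y)) = 1*((y + (6 + 0))*(2*y)) = 1*((y + 6)*(2*y)) = 1*((6 + y)*(2*y)) = 1*(2*y*(6 + y)) = 2*y*(6 + y))
((-7262 + 8947) - 14807) - a(115) = ((-7262 + 8947) - 14807) - 2*115*(6 + 115) = (1685 - 14807) - 2*115*121 = -13122 - 1*27830 = -13122 - 27830 = -40952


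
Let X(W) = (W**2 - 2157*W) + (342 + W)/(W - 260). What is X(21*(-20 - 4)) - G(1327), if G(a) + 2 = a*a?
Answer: -160357025/382 ≈ -4.1978e+5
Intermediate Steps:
G(a) = -2 + a**2 (G(a) = -2 + a*a = -2 + a**2)
X(W) = W**2 - 2157*W + (342 + W)/(-260 + W) (X(W) = (W**2 - 2157*W) + (342 + W)/(-260 + W) = W**2 - 2157*W + (342 + W)/(-260 + W))
X(21*(-20 - 4)) - G(1327) = (342 + (21*(-20 - 4))**3 - 2417*441*(-20 - 4)**2 + 560821*(21*(-20 - 4)))/(-260 + 21*(-20 - 4)) - (-2 + 1327**2) = (342 + (21*(-24))**3 - 2417*(21*(-24))**2 + 560821*(21*(-24)))/(-260 + 21*(-24)) - (-2 + 1760929) = (342 + (-504)**3 - 2417*(-504)**2 + 560821*(-504))/(-260 - 504) - 1*1760927 = (342 - 128024064 - 2417*254016 - 282653784)/(-764) - 1760927 = -(342 - 128024064 - 613956672 - 282653784)/764 - 1760927 = -1/764*(-1024634178) - 1760927 = 512317089/382 - 1760927 = -160357025/382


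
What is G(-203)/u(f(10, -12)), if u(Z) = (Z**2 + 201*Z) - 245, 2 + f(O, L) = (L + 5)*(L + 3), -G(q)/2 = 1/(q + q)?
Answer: 1/3194611 ≈ 3.1303e-7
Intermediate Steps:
G(q) = -1/q (G(q) = -2/(q + q) = -2*1/(2*q) = -1/q)
f(O, L) = -2 + (3 + L)*(5 + L) (f(O, L) = -2 + (L + 5)*(L + 3) = -2 + (5 + L)*(3 + L) = -2 + (3 + L)*(5 + L))
u(Z) = -245 + Z**2 + 201*Z
G(-203)/u(f(10, -12)) = (-1/(-203))/(-245 + (13 + (-12)**2 + 8*(-12))**2 + 201*(13 + (-12)**2 + 8*(-12))) = (-1*(-1/203))/(-245 + (13 + 144 - 96)**2 + 201*(13 + 144 - 96)) = 1/(203*(-245 + 61**2 + 201*61)) = 1/(203*(-245 + 3721 + 12261)) = (1/203)/15737 = (1/203)*(1/15737) = 1/3194611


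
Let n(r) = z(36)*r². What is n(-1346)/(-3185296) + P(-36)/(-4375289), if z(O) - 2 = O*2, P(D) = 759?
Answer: -73323027249755/1742073818818 ≈ -42.089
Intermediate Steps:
z(O) = 2 + 2*O (z(O) = 2 + O*2 = 2 + 2*O)
n(r) = 74*r² (n(r) = (2 + 2*36)*r² = (2 + 72)*r² = 74*r²)
n(-1346)/(-3185296) + P(-36)/(-4375289) = (74*(-1346)²)/(-3185296) + 759/(-4375289) = (74*1811716)*(-1/3185296) + 759*(-1/4375289) = 134066984*(-1/3185296) - 759/4375289 = -16758373/398162 - 759/4375289 = -73323027249755/1742073818818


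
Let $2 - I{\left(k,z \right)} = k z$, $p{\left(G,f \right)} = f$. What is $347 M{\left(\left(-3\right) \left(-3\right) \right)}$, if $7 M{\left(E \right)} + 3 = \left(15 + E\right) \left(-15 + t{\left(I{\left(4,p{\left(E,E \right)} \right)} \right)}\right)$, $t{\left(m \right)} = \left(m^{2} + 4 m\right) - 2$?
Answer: $\frac{8351943}{7} \approx 1.1931 \cdot 10^{6}$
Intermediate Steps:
$I{\left(k,z \right)} = 2 - k z$
$t{\left(m \right)} = -2 + m^{2} + 4 m$
$M{\left(E \right)} = - \frac{3}{7} + \frac{\left(15 + E\right) \left(-9 + \left(2 - 4 E\right)^{2} - 16 E\right)}{7}$ ($M{\left(E \right)} = - \frac{3}{7} + \frac{\left(15 + E\right) \left(-15 + \left(-2 + \left(2 - 4 E\right)^{2} + 4 \left(2 - 4 E\right)\right)\right)}{7} = - \frac{3}{7} + \frac{\left(15 + E\right) \left(-15 - \left(-6 - \left(2 - 4 E\right)^{2} + 16 E\right)\right)}{7} = - \frac{3}{7} + \frac{\left(15 + E\right) \left(-15 + \left(6 + \left(2 - 4 E\right)^{2} - 16 E\right)\right)}{7} = - \frac{3}{7} + \frac{\left(15 + E\right) \left(-9 + \left(2 - 4 E\right)^{2} - 16 E\right)}{7}$)
$347 M{\left(\left(-3\right) \left(-3\right) \right)} = 347 \left(- \frac{78}{7} - \frac{485 \left(\left(-3\right) \left(-3\right)\right)}{7} + \frac{16 \left(\left(-3\right) \left(-3\right)\right)^{3}}{7} + \frac{208 \left(\left(-3\right) \left(-3\right)\right)^{2}}{7}\right) = 347 \left(- \frac{78}{7} - \frac{4365}{7} + \frac{16 \cdot 9^{3}}{7} + \frac{208 \cdot 9^{2}}{7}\right) = 347 \left(- \frac{78}{7} - \frac{4365}{7} + \frac{16}{7} \cdot 729 + \frac{208}{7} \cdot 81\right) = 347 \left(- \frac{78}{7} - \frac{4365}{7} + \frac{11664}{7} + \frac{16848}{7}\right) = 347 \cdot \frac{24069}{7} = \frac{8351943}{7}$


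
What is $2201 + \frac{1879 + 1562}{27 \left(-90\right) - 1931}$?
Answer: $\frac{9595120}{4361} \approx 2200.2$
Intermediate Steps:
$2201 + \frac{1879 + 1562}{27 \left(-90\right) - 1931} = 2201 + \frac{3441}{-2430 - 1931} = 2201 + \frac{3441}{-4361} = 2201 + 3441 \left(- \frac{1}{4361}\right) = 2201 - \frac{3441}{4361} = \frac{9595120}{4361}$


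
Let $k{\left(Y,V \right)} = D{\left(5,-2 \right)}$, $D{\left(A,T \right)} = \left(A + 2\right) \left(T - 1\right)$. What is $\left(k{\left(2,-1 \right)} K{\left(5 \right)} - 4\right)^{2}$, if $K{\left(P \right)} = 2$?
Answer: $2116$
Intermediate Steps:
$D{\left(A,T \right)} = \left(-1 + T\right) \left(2 + A\right)$ ($D{\left(A,T \right)} = \left(2 + A\right) \left(-1 + T\right) = \left(-1 + T\right) \left(2 + A\right)$)
$k{\left(Y,V \right)} = -21$ ($k{\left(Y,V \right)} = -2 - 5 + 2 \left(-2\right) + 5 \left(-2\right) = -2 - 5 - 4 - 10 = -21$)
$\left(k{\left(2,-1 \right)} K{\left(5 \right)} - 4\right)^{2} = \left(\left(-21\right) 2 - 4\right)^{2} = \left(-42 - 4\right)^{2} = \left(-46\right)^{2} = 2116$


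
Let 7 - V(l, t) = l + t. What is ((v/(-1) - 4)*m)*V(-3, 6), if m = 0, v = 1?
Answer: 0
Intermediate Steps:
V(l, t) = 7 - l - t (V(l, t) = 7 - (l + t) = 7 + (-l - t) = 7 - l - t)
((v/(-1) - 4)*m)*V(-3, 6) = ((1/(-1) - 4)*0)*(7 - 1*(-3) - 1*6) = ((1*(-1) - 4)*0)*(7 + 3 - 6) = ((-1 - 4)*0)*4 = -5*0*4 = 0*4 = 0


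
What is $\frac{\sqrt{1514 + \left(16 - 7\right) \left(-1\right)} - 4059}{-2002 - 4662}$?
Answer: $\frac{4059}{6664} - \frac{\sqrt{1505}}{6664} \approx 0.60327$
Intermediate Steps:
$\frac{\sqrt{1514 + \left(16 - 7\right) \left(-1\right)} - 4059}{-2002 - 4662} = \frac{\sqrt{1514 + 9 \left(-1\right)} - 4059}{-6664} = \left(\sqrt{1514 - 9} - 4059\right) \left(- \frac{1}{6664}\right) = \left(\sqrt{1505} - 4059\right) \left(- \frac{1}{6664}\right) = \left(-4059 + \sqrt{1505}\right) \left(- \frac{1}{6664}\right) = \frac{4059}{6664} - \frac{\sqrt{1505}}{6664}$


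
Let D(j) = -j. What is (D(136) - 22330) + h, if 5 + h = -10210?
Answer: -32681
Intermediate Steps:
h = -10215 (h = -5 - 10210 = -10215)
(D(136) - 22330) + h = (-1*136 - 22330) - 10215 = (-136 - 22330) - 10215 = -22466 - 10215 = -32681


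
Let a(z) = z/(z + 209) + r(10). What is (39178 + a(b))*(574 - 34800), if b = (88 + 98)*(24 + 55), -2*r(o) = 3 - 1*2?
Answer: -19983773397689/14903 ≈ -1.3409e+9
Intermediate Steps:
r(o) = -1/2 (r(o) = -(3 - 1*2)/2 = -(3 - 2)/2 = -1/2*1 = -1/2)
b = 14694 (b = 186*79 = 14694)
a(z) = -1/2 + z/(209 + z) (a(z) = z/(z + 209) - 1/2 = z/(209 + z) - 1/2 = -1/2 + z/(209 + z))
(39178 + a(b))*(574 - 34800) = (39178 + (-209 + 14694)/(2*(209 + 14694)))*(574 - 34800) = (39178 + (1/2)*14485/14903)*(-34226) = (39178 + (1/2)*(1/14903)*14485)*(-34226) = (39178 + 14485/29806)*(-34226) = (1167753953/29806)*(-34226) = -19983773397689/14903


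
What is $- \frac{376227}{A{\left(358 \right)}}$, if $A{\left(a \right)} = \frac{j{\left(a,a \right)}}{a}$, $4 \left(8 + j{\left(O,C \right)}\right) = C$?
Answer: $- \frac{269378532}{163} \approx -1.6526 \cdot 10^{6}$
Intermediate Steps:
$j{\left(O,C \right)} = -8 + \frac{C}{4}$
$A{\left(a \right)} = \frac{-8 + \frac{a}{4}}{a}$
$- \frac{376227}{A{\left(358 \right)}} = - \frac{376227}{\frac{1}{4} \cdot \frac{1}{358} \left(-32 + 358\right)} = - \frac{376227}{\frac{1}{4} \cdot \frac{1}{358} \cdot 326} = - \frac{376227}{\frac{163}{716}} = \left(-376227\right) \frac{716}{163} = - \frac{269378532}{163}$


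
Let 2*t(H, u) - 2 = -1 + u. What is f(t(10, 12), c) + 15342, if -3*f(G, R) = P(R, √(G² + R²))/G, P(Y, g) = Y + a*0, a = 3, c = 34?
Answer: 598270/39 ≈ 15340.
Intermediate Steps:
P(Y, g) = Y (P(Y, g) = Y + 3*0 = Y + 0 = Y)
t(H, u) = ½ + u/2 (t(H, u) = 1 + (-1 + u)/2 = 1 + (-½ + u/2) = ½ + u/2)
f(G, R) = -R/(3*G)
f(t(10, 12), c) + 15342 = -⅓*34/(½ + (½)*12) + 15342 = -⅓*34/(½ + 6) + 15342 = -⅓*34/13/2 + 15342 = -⅓*34*2/13 + 15342 = -68/39 + 15342 = 598270/39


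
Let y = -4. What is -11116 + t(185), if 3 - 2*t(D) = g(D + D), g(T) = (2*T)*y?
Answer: -19269/2 ≈ -9634.5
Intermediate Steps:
g(T) = -8*T (g(T) = (2*T)*(-4) = -8*T)
t(D) = 3/2 + 8*D (t(D) = 3/2 - (-4)*(D + D) = 3/2 - (-4)*2*D = 3/2 - (-8)*D = 3/2 + 8*D)
-11116 + t(185) = -11116 + (3/2 + 8*185) = -11116 + (3/2 + 1480) = -11116 + 2963/2 = -19269/2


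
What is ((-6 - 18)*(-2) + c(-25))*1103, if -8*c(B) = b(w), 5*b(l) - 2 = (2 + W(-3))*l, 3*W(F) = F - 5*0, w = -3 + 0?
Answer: 2118863/40 ≈ 52972.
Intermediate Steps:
w = -3
W(F) = F/3 (W(F) = (F - 5*0)/3 = (F + 0)/3 = F/3)
b(l) = ⅖ + l/5 (b(l) = ⅖ + ((2 + (⅓)*(-3))*l)/5 = ⅖ + ((2 - 1)*l)/5 = ⅖ + (1*l)/5 = ⅖ + l/5)
c(B) = 1/40 (c(B) = -(⅖ + (⅕)*(-3))/8 = -(⅖ - ⅗)/8 = -⅛*(-⅕) = 1/40)
((-6 - 18)*(-2) + c(-25))*1103 = ((-6 - 18)*(-2) + 1/40)*1103 = (-24*(-2) + 1/40)*1103 = (48 + 1/40)*1103 = (1921/40)*1103 = 2118863/40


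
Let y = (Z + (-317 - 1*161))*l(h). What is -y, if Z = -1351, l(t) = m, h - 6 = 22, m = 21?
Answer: 38409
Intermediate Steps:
h = 28 (h = 6 + 22 = 28)
l(t) = 21
y = -38409 (y = (-1351 + (-317 - 1*161))*21 = (-1351 + (-317 - 161))*21 = (-1351 - 478)*21 = -1829*21 = -38409)
-y = -1*(-38409) = 38409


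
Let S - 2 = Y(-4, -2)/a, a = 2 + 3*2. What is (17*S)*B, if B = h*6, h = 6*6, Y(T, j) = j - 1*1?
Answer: 5967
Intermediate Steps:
Y(T, j) = -1 + j (Y(T, j) = j - 1 = -1 + j)
h = 36
a = 8 (a = 2 + 6 = 8)
B = 216 (B = 36*6 = 216)
S = 13/8 (S = 2 + (-1 - 2)/8 = 2 - 3*⅛ = 2 - 3/8 = 13/8 ≈ 1.6250)
(17*S)*B = (17*(13/8))*216 = (221/8)*216 = 5967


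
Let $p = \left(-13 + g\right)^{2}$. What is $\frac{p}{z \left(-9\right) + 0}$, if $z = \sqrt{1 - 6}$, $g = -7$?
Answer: $\frac{80 i \sqrt{5}}{9} \approx 19.876 i$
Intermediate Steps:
$z = i \sqrt{5}$ ($z = \sqrt{-5} = i \sqrt{5} \approx 2.2361 i$)
$p = 400$ ($p = \left(-13 - 7\right)^{2} = \left(-20\right)^{2} = 400$)
$\frac{p}{z \left(-9\right) + 0} = \frac{400}{i \sqrt{5} \left(-9\right) + 0} = \frac{400}{- 9 i \sqrt{5} + 0} = \frac{400}{\left(-9\right) i \sqrt{5}} = 400 \frac{i \sqrt{5}}{45} = \frac{80 i \sqrt{5}}{9}$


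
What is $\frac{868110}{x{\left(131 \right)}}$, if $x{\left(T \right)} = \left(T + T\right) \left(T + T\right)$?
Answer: $\frac{434055}{34322} \approx 12.647$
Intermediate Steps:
$x{\left(T \right)} = 4 T^{2}$ ($x{\left(T \right)} = 2 T 2 T = 4 T^{2}$)
$\frac{868110}{x{\left(131 \right)}} = \frac{868110}{4 \cdot 131^{2}} = \frac{868110}{4 \cdot 17161} = \frac{868110}{68644} = 868110 \cdot \frac{1}{68644} = \frac{434055}{34322}$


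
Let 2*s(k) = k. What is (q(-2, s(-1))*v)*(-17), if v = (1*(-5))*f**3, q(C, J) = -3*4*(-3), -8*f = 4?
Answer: -765/2 ≈ -382.50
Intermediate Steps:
f = -1/2 (f = -1/8*4 = -1/2 ≈ -0.50000)
s(k) = k/2
q(C, J) = 36 (q(C, J) = -12*(-3) = 36)
v = 5/8 (v = (1*(-5))*(-1/2)**3 = -5*(-1/8) = 5/8 ≈ 0.62500)
(q(-2, s(-1))*v)*(-17) = (36*(5/8))*(-17) = (45/2)*(-17) = -765/2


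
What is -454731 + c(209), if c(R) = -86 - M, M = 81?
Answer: -454898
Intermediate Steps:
c(R) = -167 (c(R) = -86 - 1*81 = -86 - 81 = -167)
-454731 + c(209) = -454731 - 167 = -454898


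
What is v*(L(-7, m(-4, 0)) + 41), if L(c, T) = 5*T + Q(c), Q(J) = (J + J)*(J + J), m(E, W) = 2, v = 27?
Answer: 6669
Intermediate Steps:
Q(J) = 4*J**2 (Q(J) = (2*J)*(2*J) = 4*J**2)
L(c, T) = 4*c**2 + 5*T (L(c, T) = 5*T + 4*c**2 = 4*c**2 + 5*T)
v*(L(-7, m(-4, 0)) + 41) = 27*((4*(-7)**2 + 5*2) + 41) = 27*((4*49 + 10) + 41) = 27*((196 + 10) + 41) = 27*(206 + 41) = 27*247 = 6669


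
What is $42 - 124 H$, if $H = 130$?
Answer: $-16078$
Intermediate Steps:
$42 - 124 H = 42 - 16120 = -16078$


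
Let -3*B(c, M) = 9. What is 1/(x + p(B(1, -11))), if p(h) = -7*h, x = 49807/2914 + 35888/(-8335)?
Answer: 24288190/820615703 ≈ 0.029598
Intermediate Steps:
x = 310563713/24288190 (x = 49807*(1/2914) + 35888*(-1/8335) = 49807/2914 - 35888/8335 = 310563713/24288190 ≈ 12.787)
B(c, M) = -3 (B(c, M) = -⅓*9 = -3)
1/(x + p(B(1, -11))) = 1/(310563713/24288190 - 7*(-3)) = 1/(310563713/24288190 + 21) = 1/(820615703/24288190) = 24288190/820615703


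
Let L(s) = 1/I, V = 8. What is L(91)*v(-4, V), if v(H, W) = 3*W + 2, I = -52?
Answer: -½ ≈ -0.50000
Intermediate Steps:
v(H, W) = 2 + 3*W
L(s) = -1/52 (L(s) = 1/(-52) = -1/52)
L(91)*v(-4, V) = -(2 + 3*8)/52 = -(2 + 24)/52 = -1/52*26 = -½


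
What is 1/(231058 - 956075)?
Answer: -1/725017 ≈ -1.3793e-6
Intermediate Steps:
1/(231058 - 956075) = 1/(-725017) = -1/725017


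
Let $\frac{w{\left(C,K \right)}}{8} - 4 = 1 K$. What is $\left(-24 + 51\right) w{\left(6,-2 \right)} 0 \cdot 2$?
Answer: $0$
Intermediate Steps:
$w{\left(C,K \right)} = 32 + 8 K$ ($w{\left(C,K \right)} = 32 + 8 \cdot 1 K = 32 + 8 K$)
$\left(-24 + 51\right) w{\left(6,-2 \right)} 0 \cdot 2 = \left(-24 + 51\right) \left(32 + 8 \left(-2\right)\right) 0 \cdot 2 = 27 \left(32 - 16\right) 0 \cdot 2 = 27 \cdot 16 \cdot 0 \cdot 2 = 27 \cdot 0 \cdot 2 = 27 \cdot 0 = 0$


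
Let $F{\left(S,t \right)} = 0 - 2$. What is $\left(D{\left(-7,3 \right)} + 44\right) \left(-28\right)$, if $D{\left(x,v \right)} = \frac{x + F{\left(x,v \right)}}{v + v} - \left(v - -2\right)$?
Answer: $-1050$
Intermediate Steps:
$F{\left(S,t \right)} = -2$
$D{\left(x,v \right)} = -2 - v + \frac{-2 + x}{2 v}$ ($D{\left(x,v \right)} = \frac{x - 2}{v + v} - \left(v - -2\right) = \frac{-2 + x}{2 v} - \left(v + 2\right) = \left(-2 + x\right) \frac{1}{2 v} - \left(2 + v\right) = \frac{-2 + x}{2 v} - \left(2 + v\right) = -2 - v + \frac{-2 + x}{2 v}$)
$\left(D{\left(-7,3 \right)} + 44\right) \left(-28\right) = \left(\frac{-1 + \frac{1}{2} \left(-7\right) - 3 \left(2 + 3\right)}{3} + 44\right) \left(-28\right) = \left(\frac{-1 - \frac{7}{2} - 3 \cdot 5}{3} + 44\right) \left(-28\right) = \left(\frac{-1 - \frac{7}{2} - 15}{3} + 44\right) \left(-28\right) = \left(\frac{1}{3} \left(- \frac{39}{2}\right) + 44\right) \left(-28\right) = \left(- \frac{13}{2} + 44\right) \left(-28\right) = \frac{75}{2} \left(-28\right) = -1050$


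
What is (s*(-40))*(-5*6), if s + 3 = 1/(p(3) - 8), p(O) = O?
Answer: -3840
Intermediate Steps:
s = -16/5 (s = -3 + 1/(3 - 8) = -3 + 1/(-5) = -3 - ⅕ = -16/5 ≈ -3.2000)
(s*(-40))*(-5*6) = (-16/5*(-40))*(-5*6) = 128*(-30) = -3840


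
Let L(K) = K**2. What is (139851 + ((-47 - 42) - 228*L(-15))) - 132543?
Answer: -44081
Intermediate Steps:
(139851 + ((-47 - 42) - 228*L(-15))) - 132543 = (139851 + ((-47 - 42) - 228*(-15)**2)) - 132543 = (139851 + (-89 - 228*225)) - 132543 = (139851 + (-89 - 51300)) - 132543 = (139851 - 51389) - 132543 = 88462 - 132543 = -44081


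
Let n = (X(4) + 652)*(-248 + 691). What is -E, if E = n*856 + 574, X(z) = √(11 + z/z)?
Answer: -247244190 - 758416*√3 ≈ -2.4856e+8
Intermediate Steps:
X(z) = 2*√3 (X(z) = √(11 + 1) = √12 = 2*√3)
n = 288836 + 886*√3 (n = (2*√3 + 652)*(-248 + 691) = (652 + 2*√3)*443 = 288836 + 886*√3 ≈ 2.9037e+5)
E = 247244190 + 758416*√3 (E = (288836 + 886*√3)*856 + 574 = (247243616 + 758416*√3) + 574 = 247244190 + 758416*√3 ≈ 2.4856e+8)
-E = -(247244190 + 758416*√3) = -247244190 - 758416*√3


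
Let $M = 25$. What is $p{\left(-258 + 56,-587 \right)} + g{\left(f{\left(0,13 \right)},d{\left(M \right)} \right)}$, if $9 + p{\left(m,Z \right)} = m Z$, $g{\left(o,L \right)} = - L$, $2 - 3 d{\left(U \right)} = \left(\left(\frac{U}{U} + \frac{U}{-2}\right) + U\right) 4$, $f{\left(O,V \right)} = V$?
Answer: $\frac{355747}{3} \approx 1.1858 \cdot 10^{5}$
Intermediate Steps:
$d{\left(U \right)} = - \frac{2}{3} - \frac{2 U}{3}$ ($d{\left(U \right)} = \frac{2}{3} - \frac{\left(\left(\frac{U}{U} + \frac{U}{-2}\right) + U\right) 4}{3} = \frac{2}{3} - \frac{\left(\left(1 + U \left(- \frac{1}{2}\right)\right) + U\right) 4}{3} = \frac{2}{3} - \frac{\left(\left(1 - \frac{U}{2}\right) + U\right) 4}{3} = \frac{2}{3} - \frac{\left(1 + \frac{U}{2}\right) 4}{3} = \frac{2}{3} - \frac{4 + 2 U}{3} = \frac{2}{3} - \left(\frac{4}{3} + \frac{2 U}{3}\right) = - \frac{2}{3} - \frac{2 U}{3}$)
$p{\left(m,Z \right)} = -9 + Z m$ ($p{\left(m,Z \right)} = -9 + m Z = -9 + Z m$)
$p{\left(-258 + 56,-587 \right)} + g{\left(f{\left(0,13 \right)},d{\left(M \right)} \right)} = \left(-9 - 587 \left(-258 + 56\right)\right) - \left(- \frac{2}{3} - \frac{50}{3}\right) = \left(-9 - -118574\right) - \left(- \frac{2}{3} - \frac{50}{3}\right) = \left(-9 + 118574\right) - - \frac{52}{3} = 118565 + \frac{52}{3} = \frac{355747}{3}$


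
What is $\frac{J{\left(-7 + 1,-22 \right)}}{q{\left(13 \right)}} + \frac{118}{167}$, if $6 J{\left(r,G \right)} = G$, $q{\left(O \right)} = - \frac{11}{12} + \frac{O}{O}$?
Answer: $- \frac{7230}{167} \approx -43.293$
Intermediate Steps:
$q{\left(O \right)} = \frac{1}{12}$ ($q{\left(O \right)} = \left(-11\right) \frac{1}{12} + 1 = - \frac{11}{12} + 1 = \frac{1}{12}$)
$J{\left(r,G \right)} = \frac{G}{6}$
$\frac{J{\left(-7 + 1,-22 \right)}}{q{\left(13 \right)}} + \frac{118}{167} = \frac{1}{6} \left(-22\right) \frac{1}{\frac{1}{12}} + \frac{118}{167} = \left(- \frac{11}{3}\right) 12 + 118 \cdot \frac{1}{167} = -44 + \frac{118}{167} = - \frac{7230}{167}$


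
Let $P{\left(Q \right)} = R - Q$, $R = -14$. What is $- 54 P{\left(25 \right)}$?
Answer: $2106$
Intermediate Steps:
$P{\left(Q \right)} = -14 - Q$
$- 54 P{\left(25 \right)} = - 54 \left(-14 - 25\right) = \left(-54\right) \left(-39\right) = 2106$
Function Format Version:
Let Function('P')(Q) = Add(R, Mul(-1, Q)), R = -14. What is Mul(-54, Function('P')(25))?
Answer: 2106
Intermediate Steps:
Function('P')(Q) = Add(-14, Mul(-1, Q))
Mul(-54, Function('P')(25)) = Mul(-54, Add(-14, Mul(-1, 25))) = Mul(-54, Add(-14, -25)) = Mul(-54, -39) = 2106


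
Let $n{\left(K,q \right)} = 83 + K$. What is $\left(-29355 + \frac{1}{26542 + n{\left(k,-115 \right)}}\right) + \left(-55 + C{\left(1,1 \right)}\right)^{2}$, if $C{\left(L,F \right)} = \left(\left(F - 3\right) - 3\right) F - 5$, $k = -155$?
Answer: $- \frac{665191099}{26470} \approx -25130.0$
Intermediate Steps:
$C{\left(L,F \right)} = -5 + F \left(-6 + F\right)$ ($C{\left(L,F \right)} = \left(\left(-3 + F\right) - 3\right) F - 5 = \left(-6 + F\right) F - 5 = F \left(-6 + F\right) - 5 = -5 + F \left(-6 + F\right)$)
$\left(-29355 + \frac{1}{26542 + n{\left(k,-115 \right)}}\right) + \left(-55 + C{\left(1,1 \right)}\right)^{2} = \left(-29355 + \frac{1}{26542 + \left(83 - 155\right)}\right) + \left(-55 - \left(11 - 1\right)\right)^{2} = \left(-29355 + \frac{1}{26542 - 72}\right) + \left(-55 - 10\right)^{2} = \left(-29355 + \frac{1}{26470}\right) + \left(-55 - 10\right)^{2} = \left(-29355 + \frac{1}{26470}\right) + \left(-65\right)^{2} = - \frac{777026849}{26470} + 4225 = - \frac{665191099}{26470}$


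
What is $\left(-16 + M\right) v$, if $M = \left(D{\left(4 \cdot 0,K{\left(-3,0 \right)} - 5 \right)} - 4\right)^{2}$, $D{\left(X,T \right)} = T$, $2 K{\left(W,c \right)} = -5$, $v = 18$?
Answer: $\frac{4185}{2} \approx 2092.5$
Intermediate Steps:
$K{\left(W,c \right)} = - \frac{5}{2}$ ($K{\left(W,c \right)} = \frac{1}{2} \left(-5\right) = - \frac{5}{2}$)
$M = \frac{529}{4}$ ($M = \left(\left(- \frac{5}{2} - 5\right) - 4\right)^{2} = \left(- \frac{15}{2} - 4\right)^{2} = \left(- \frac{23}{2}\right)^{2} = \frac{529}{4} \approx 132.25$)
$\left(-16 + M\right) v = \left(-16 + \frac{529}{4}\right) 18 = \frac{465}{4} \cdot 18 = \frac{4185}{2}$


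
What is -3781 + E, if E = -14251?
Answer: -18032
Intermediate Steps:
-3781 + E = -3781 - 14251 = -18032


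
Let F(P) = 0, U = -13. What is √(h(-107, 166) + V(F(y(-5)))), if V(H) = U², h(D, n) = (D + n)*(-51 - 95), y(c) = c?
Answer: I*√8445 ≈ 91.897*I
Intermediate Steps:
h(D, n) = -146*D - 146*n (h(D, n) = (D + n)*(-146) = -146*D - 146*n)
V(H) = 169 (V(H) = (-13)² = 169)
√(h(-107, 166) + V(F(y(-5)))) = √((-146*(-107) - 146*166) + 169) = √((15622 - 24236) + 169) = √(-8614 + 169) = √(-8445) = I*√8445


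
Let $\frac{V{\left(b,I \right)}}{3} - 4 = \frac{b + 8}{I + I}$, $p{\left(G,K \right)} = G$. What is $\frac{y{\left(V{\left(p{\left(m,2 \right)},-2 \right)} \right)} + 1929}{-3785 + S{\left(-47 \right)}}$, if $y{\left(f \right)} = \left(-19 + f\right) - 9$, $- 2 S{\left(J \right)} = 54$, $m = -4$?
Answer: $- \frac{955}{1906} \approx -0.50105$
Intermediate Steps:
$S{\left(J \right)} = -27$ ($S{\left(J \right)} = \left(- \frac{1}{2}\right) 54 = -27$)
$V{\left(b,I \right)} = 12 + \frac{3 \left(8 + b\right)}{2 I}$ ($V{\left(b,I \right)} = 12 + 3 \frac{b + 8}{I + I} = 12 + 3 \frac{8 + b}{2 I} = 12 + \frac{3 \left(8 + b\right)}{2 I}$)
$y{\left(f \right)} = -28 + f$
$\frac{y{\left(V{\left(p{\left(m,2 \right)},-2 \right)} \right)} + 1929}{-3785 + S{\left(-47 \right)}} = \frac{\left(-28 + \frac{3 \left(8 - 4 + 8 \left(-2\right)\right)}{2 \left(-2\right)}\right) + 1929}{-3785 - 27} = \frac{\left(-28 + \frac{3}{2} \left(- \frac{1}{2}\right) \left(8 - 4 - 16\right)\right) + 1929}{-3812} = \left(\left(-28 + \frac{3}{2} \left(- \frac{1}{2}\right) \left(-12\right)\right) + 1929\right) \left(- \frac{1}{3812}\right) = \left(\left(-28 + 9\right) + 1929\right) \left(- \frac{1}{3812}\right) = \left(-19 + 1929\right) \left(- \frac{1}{3812}\right) = 1910 \left(- \frac{1}{3812}\right) = - \frac{955}{1906}$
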